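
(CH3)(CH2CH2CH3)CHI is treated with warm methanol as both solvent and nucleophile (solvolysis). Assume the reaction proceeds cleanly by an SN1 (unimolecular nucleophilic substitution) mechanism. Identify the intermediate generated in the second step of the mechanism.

Step 1: The C–I bond breaks with both electrons going to the iodide; I⁻ leaves and a secondary carbocation remains.
Step 2: CH3OH donates an oxygen lone pair into the empty p orbital of the cation, giving a protonated ether (an oxonium ion).
After step 2 the species present is an oxonium ion.

oxonium ion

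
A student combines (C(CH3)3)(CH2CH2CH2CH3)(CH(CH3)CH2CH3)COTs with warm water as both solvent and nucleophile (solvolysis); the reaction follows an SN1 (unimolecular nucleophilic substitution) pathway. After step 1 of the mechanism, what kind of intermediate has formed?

tertiary carbocation

Step 1: Rate-determining heterolysis of the C–O bond gives TsO⁻ and a tertiary carbocation.
After step 1 the species present is a tertiary carbocation.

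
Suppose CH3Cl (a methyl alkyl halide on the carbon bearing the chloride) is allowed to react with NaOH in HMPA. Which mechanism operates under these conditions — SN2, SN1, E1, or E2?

Conditions: a methyl substrate with a strong nucleophile in the polar aprotic solvent HMPA.
These conditions are the textbook signature of the SN2 pathway.
An unhindered substrate with a strong nucleophile in a polar aprotic solvent favours one-step backside displacement.

SN2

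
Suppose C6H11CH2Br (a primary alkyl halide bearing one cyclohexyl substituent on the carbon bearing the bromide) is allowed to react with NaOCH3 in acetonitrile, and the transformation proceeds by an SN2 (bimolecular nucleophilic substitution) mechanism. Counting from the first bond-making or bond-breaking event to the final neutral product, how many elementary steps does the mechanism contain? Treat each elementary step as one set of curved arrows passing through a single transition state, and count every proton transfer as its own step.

1

Step 1: Backside attack by CH3O⁻ on the carbon bearing the bromide: the new C–O bond forms as the C–Br bond breaks, with Walden inversion at carbon.
Total: 1 elementary step.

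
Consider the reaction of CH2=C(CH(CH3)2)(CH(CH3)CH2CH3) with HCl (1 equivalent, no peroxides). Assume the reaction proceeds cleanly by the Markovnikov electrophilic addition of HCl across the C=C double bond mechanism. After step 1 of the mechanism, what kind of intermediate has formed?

tertiary carbocation

Step 1: Electrophilic addition begins with the π(C=C) electrons forming a bond to the proton of HCl. Following Markovnikov's rule, the resulting cation is tertiary. The H–Cl bond breaks heterolytically, releasing Cl⁻.
After step 1 the species present is a tertiary carbocation.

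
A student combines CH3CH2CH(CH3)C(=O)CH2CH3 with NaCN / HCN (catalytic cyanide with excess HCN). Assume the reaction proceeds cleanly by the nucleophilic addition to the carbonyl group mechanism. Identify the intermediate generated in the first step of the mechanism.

Step 1: Nucleophilic addition: CN⁻ adds to the carbonyl carbon, pushing the π(C=O) electron pair onto oxygen and giving a tetrahedral alkoxide.
After step 1 the species present is a tetrahedral alkoxide intermediate.

tetrahedral alkoxide intermediate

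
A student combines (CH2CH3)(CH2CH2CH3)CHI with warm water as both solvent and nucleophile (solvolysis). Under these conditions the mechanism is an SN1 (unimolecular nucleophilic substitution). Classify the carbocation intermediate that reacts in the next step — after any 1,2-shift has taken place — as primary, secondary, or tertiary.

Step 1: Rate-determining heterolysis of the C–I bond gives I⁻ and a secondary carbocation.
No single 1,2-shift to an adjacent carbon would give a more-substituted cation, so no rearrangement occurs.

secondary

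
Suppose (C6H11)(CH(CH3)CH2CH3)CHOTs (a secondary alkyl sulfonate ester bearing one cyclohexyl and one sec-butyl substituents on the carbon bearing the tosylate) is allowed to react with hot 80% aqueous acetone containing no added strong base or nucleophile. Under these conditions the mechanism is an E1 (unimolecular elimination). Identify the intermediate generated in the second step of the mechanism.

Step 1: Unassisted departure of TsO⁻ (taking the C–O bonding pair) generates a secondary carbocation.
Step 2: A hydride (H with its bonding pair) migrates from the adjacent cyclohexyl carbon to the cationic centre — a 1,2-hydride shift — upgrading the secondary cation to a tertiary one.
After step 2 the species present is a tertiary carbocation.

tertiary carbocation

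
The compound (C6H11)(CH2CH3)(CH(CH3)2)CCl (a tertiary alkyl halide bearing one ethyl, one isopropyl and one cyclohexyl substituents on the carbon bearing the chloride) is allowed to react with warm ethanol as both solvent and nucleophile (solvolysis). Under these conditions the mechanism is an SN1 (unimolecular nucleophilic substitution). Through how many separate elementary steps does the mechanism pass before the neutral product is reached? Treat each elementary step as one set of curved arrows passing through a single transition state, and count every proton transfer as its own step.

3

Step 1: Ionisation: the C–Cl σ-bond cleaves heterolytically; both bonding electrons depart with Cl⁻, leaving a tertiary carbocation at the α-carbon.
(No 1,2-shift: no single shift to an adjacent carbon would give a more stable cation.)
Step 2: CH3CH2OH donates an oxygen lone pair into the empty p orbital of the cation, giving a protonated ether (an oxonium ion).
Step 3: A second solvent molecule removes the proton on oxygen, giving the neutral ether product.
Total: 3 elementary steps.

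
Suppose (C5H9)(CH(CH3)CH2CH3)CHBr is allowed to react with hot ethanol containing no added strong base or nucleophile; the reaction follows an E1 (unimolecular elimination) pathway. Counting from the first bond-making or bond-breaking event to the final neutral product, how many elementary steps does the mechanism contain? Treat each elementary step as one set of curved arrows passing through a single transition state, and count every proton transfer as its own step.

3

Step 1: Rate-determining heterolysis of the C–Br bond gives Br⁻ and a secondary carbocation.
Step 2: Carbocation rearrangement: a 1,2-hydride shift from the adjacent sec-butyl carbon converts the initially-formed secondary cation into the more stable tertiary cation.
Step 3: Loss of a β-proton to an ethanol molecule of the solvent: the C–H bonding pair collapses toward the cationic carbon to form the C=C π bond, yielding the alkene.
Total: 3 elementary steps.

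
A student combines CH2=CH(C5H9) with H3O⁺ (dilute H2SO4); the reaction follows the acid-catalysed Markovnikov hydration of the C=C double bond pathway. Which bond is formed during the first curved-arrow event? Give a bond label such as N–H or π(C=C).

C–H

Step 1: Protonation of the alkene by H3O⁺: the π bond acts as the nucleophile and picks up H⁺, giving the more stable (Markovnikov) secondary carbocation. H2O is released.
The bond formed in this step is the C–H bond.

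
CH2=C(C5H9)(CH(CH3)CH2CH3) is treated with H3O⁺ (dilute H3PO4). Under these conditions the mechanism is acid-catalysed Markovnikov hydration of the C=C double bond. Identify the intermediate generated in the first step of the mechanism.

tertiary carbocation

Step 1: The π electrons of the C=C bond attack a proton of H3O⁺; Markovnikov addition places the new C–H on the less-substituted alkene carbon, so the positive charge ends up on the more-substituted carbon — a tertiary carbocation. H2O is released.
After step 1 the species present is a tertiary carbocation.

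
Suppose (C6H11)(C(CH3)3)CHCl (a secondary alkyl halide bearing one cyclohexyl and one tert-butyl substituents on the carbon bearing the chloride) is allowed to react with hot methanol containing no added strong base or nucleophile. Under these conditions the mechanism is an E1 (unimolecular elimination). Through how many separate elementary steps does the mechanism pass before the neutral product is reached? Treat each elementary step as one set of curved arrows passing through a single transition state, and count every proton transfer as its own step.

Step 1: Unassisted departure of Cl⁻ (taking the C–Cl bonding pair) generates a secondary carbocation.
Step 2: A hydride (H with its bonding pair) migrates from the adjacent cyclohexyl carbon to the cationic centre — a 1,2-hydride shift — upgrading the secondary cation to a tertiary one.
Step 3: A methanol molecule (solvent) deprotonates a β-carbon; as the C–H bond breaks, those electrons form the new alkene π bond.
Total: 3 elementary steps.

3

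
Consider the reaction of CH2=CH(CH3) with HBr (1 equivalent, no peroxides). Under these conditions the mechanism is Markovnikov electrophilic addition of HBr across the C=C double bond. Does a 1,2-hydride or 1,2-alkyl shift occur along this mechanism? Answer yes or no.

no

The first-formed carbocation is secondary.
No single 1,2-shift to an adjacent carbon would produce a more-substituted cation than the one already present, so no rearrangement occurs.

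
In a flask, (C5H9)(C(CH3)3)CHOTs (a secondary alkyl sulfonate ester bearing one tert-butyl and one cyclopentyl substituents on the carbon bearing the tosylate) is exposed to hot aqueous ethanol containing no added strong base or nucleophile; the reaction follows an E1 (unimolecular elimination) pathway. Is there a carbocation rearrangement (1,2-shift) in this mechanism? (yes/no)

The first-formed carbocation is secondary.
The adjacent cyclopentyl carbon already bears 2 other carbon substituents and has a hydrogen to migrate; after a 1,2-hydride shift from that carbon the positive charge sits on a tertiary centre.
Tertiary is more stable than secondary, so the shift occurs.

yes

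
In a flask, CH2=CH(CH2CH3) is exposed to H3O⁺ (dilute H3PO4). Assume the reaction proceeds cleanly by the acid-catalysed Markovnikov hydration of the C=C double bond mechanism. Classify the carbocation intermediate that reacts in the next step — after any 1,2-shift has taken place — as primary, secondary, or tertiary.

Step 1: The π electrons of the C=C bond attack a proton of H3O⁺; Markovnikov addition places the new C–H on the less-substituted alkene carbon, so the positive charge ends up on the more-substituted carbon — a secondary carbocation. H2O is released.
No single 1,2-shift to an adjacent carbon would give a more-substituted cation, so no rearrangement occurs.

secondary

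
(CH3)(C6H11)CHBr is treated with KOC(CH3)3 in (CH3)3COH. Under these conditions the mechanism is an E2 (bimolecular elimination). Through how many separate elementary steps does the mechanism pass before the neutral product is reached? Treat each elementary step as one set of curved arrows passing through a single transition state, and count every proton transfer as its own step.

Step 1: Concerted anti-periplanar elimination: (CH3)3CO⁻ abstracts a β-H while Br⁻ leaves, and the C–H electrons become the new C=C π bond — all in a single transition state.
Total: 1 elementary step.

1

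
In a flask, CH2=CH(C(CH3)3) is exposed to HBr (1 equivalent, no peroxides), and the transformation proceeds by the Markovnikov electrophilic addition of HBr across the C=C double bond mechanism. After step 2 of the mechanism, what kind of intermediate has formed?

Step 1: Electrophilic addition begins with the π(C=C) electrons forming a bond to the proton of HBr. Following Markovnikov's rule, the resulting cation is secondary. The H–Br bond breaks heterolytically, releasing Br⁻.
Step 2: Carbocation rearrangement: a 1,2-methyl shift from the adjacent tert-butyl carbon converts the initially-formed secondary cation into the more stable tertiary cation.
After step 2 the species present is a tertiary carbocation.

tertiary carbocation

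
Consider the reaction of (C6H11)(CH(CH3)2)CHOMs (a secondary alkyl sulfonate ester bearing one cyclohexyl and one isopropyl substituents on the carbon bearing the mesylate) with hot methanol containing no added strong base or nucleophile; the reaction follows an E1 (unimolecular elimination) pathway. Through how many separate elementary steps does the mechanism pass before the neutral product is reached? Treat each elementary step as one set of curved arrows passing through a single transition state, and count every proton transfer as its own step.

Step 1: The C–O bond breaks with both electrons going to the mesylate; MsO⁻ leaves and a secondary carbocation remains.
Step 2: A hydride (H with its bonding pair) migrates from the adjacent cyclohexyl carbon to the cationic centre — a 1,2-hydride shift — upgrading the secondary cation to a tertiary one.
Step 3: A methanol molecule (solvent) deprotonates a β-carbon; as the C–H bond breaks, those electrons form the new alkene π bond.
Total: 3 elementary steps.

3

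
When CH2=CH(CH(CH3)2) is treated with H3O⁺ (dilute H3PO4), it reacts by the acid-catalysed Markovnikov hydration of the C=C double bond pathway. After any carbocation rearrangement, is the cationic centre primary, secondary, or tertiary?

Step 1: The π electrons of the C=C bond attack a proton of H3O⁺; Markovnikov addition places the new C–H on the less-substituted alkene carbon, so the positive charge ends up on the more-substituted carbon — a secondary carbocation. H2O is released.
Step 2: A 1,2-hydride shift from the adjacent isopropyl carbon moves the positive charge from the secondary centre to an adjacent carbon, generating a more stable tertiary carbocation.
The cation rearranges from secondary to tertiary via a 1,2-hydride shift from the adjacent isopropyl carbon; the tertiary cation is what reacts next.

tertiary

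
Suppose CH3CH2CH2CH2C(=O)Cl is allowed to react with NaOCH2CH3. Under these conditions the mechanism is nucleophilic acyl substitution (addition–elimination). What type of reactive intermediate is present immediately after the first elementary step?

Step 1: CH3CH2O⁻ adds to the carbonyl carbon; the C=O π electrons shift onto oxygen and a tetrahedral alkoxide intermediate forms.
After step 1 the species present is a tetrahedral intermediate.

tetrahedral intermediate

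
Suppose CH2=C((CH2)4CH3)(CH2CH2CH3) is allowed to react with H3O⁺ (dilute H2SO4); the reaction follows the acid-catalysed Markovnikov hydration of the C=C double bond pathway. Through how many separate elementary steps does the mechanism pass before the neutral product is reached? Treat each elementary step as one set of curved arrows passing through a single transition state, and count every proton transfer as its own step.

Step 1: Protonation of the alkene by H3O⁺: the π bond acts as the nucleophile and picks up H⁺, giving the more stable (Markovnikov) tertiary carbocation. H2O is released.
(No 1,2-shift: no single shift to an adjacent carbon would give a more stable cation.)
Step 2: Nucleophilic capture of the cation by H2O produces the protonated alcohol (an oxonium ion).
Step 3: Proton transfer from the O–H of the oxonium ion to H2O completes the catalytic cycle and yields the alcohol.
Total: 3 elementary steps.

3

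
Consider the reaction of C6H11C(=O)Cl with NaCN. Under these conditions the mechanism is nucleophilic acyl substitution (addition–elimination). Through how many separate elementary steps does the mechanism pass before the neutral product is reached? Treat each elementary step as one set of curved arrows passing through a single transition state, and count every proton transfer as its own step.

Step 1: Nucleophilic addition of CN⁻ to the acyl carbon breaks the π(C=O) bond and yields a tetrahedral, anionic intermediate.
Step 2: Collapse of the tetrahedral intermediate: the alkoxide oxygen pushes its lone pair back to re-form C=O while Cl⁻ leaves.
Total: 2 elementary steps.

2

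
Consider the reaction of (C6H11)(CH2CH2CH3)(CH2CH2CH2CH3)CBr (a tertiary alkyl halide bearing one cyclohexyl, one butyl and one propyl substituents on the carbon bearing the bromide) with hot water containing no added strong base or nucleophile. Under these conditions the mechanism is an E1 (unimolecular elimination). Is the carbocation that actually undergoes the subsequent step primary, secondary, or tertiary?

tertiary

Step 1: The C–Br bond breaks with both electrons going to the bromide; Br⁻ leaves and a tertiary carbocation remains.
No single 1,2-shift to an adjacent carbon would give a more-substituted cation, so no rearrangement occurs.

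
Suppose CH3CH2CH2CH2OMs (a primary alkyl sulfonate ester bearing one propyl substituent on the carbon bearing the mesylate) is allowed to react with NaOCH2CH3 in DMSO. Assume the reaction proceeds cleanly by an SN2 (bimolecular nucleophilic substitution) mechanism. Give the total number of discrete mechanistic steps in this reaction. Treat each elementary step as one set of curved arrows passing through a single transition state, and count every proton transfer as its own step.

Step 1: CH3CH2O⁻ attacks the back face of the α-carbon while MsO⁻ departs with the C–O bonding pair — a single concerted displacement through a pentacoordinate transition state.
Total: 1 elementary step.

1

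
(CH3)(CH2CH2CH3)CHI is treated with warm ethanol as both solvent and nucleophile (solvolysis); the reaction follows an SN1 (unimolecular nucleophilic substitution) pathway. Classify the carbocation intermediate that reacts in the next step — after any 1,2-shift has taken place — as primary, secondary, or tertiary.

Step 1: The C–I bond breaks with both electrons going to the iodide; I⁻ leaves and a secondary carbocation remains.
No single 1,2-shift to an adjacent carbon would give a more-substituted cation, so no rearrangement occurs.

secondary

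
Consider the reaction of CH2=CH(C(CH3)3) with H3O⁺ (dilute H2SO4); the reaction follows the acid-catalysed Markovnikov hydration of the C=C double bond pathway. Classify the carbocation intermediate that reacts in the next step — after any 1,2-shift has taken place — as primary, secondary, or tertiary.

tertiary

Step 1: Electrophilic addition begins with the π(C=C) electrons forming a bond to the proton of H3O⁺. Following Markovnikov's rule, the resulting cation is secondary. H2O is released.
Step 2: A 1,2-methyl shift from the adjacent tert-butyl carbon moves the positive charge from the secondary centre to an adjacent carbon, generating a more stable tertiary carbocation.
The cation rearranges from secondary to tertiary via a 1,2-methyl shift from the adjacent tert-butyl carbon; the tertiary cation is what reacts next.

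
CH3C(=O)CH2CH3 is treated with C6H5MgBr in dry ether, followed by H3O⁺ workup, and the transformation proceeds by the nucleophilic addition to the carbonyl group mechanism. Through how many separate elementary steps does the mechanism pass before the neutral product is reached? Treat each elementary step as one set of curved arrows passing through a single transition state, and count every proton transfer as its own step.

Step 1: Nucleophilic addition: the carbanion-like carbon of C6H5MgBr adds to the carbonyl carbon, pushing the π(C=O) electron pair onto oxygen and giving a tetrahedral alkoxide.
Step 2: The alkoxide picks up a proton during H3O⁺ workup to yield an alcohol.
Total: 2 elementary steps.

2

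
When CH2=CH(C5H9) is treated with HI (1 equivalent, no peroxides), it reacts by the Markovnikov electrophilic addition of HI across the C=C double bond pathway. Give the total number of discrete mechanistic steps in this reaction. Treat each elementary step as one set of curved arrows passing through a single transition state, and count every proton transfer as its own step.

Step 1: Electrophilic addition begins with the π(C=C) electrons forming a bond to the proton of HI. Following Markovnikov's rule, the resulting cation is secondary. The H–I bond breaks heterolytically, releasing I⁻.
Step 2: A hydride (H with its bonding pair) migrates from the adjacent cyclopentyl carbon to the cationic centre — a 1,2-hydride shift — upgrading the secondary cation to a tertiary one.
Step 3: Nucleophilic attack by I⁻ on the carbocation completes the addition, giving R–I.
Total: 3 elementary steps.

3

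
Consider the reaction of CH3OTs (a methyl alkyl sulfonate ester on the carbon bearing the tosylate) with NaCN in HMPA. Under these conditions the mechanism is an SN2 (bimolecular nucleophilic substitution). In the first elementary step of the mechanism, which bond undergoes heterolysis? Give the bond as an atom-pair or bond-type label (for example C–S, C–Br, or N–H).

C–O

Step 1: The cyanide nucleophile donates a lone pair from C to the α-carbon in a backside attack; simultaneously the C–O σ-bond breaks and both of its electrons leave with TsO⁻. One concerted step with inversion of configuration.
The bond broken in this step is the C–O bond.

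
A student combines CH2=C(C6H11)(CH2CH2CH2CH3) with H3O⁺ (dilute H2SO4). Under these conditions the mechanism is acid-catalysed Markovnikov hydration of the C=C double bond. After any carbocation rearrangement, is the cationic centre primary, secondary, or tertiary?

tertiary

Step 1: Protonation of the alkene by H3O⁺: the π bond acts as the nucleophile and picks up H⁺, giving the more stable (Markovnikov) tertiary carbocation. H2O is released.
No single 1,2-shift to an adjacent carbon would give a more-substituted cation, so no rearrangement occurs.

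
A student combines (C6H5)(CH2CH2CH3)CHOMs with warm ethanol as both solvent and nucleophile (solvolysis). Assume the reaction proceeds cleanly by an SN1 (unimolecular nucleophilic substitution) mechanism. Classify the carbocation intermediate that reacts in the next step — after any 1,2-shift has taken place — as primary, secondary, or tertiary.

Step 1: Ionisation: the C–O σ-bond cleaves heterolytically; both bonding electrons depart with MsO⁻, leaving a secondary carbocation at the α-carbon.
No single 1,2-shift to an adjacent carbon would give a more-substituted cation, so no rearrangement occurs.

secondary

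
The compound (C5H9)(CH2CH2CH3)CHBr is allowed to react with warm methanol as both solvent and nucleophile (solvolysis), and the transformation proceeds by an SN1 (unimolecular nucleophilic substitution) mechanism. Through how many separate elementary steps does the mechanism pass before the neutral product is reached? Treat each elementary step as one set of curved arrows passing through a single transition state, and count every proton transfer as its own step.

4

Step 1: Ionisation: the C–Br σ-bond cleaves heterolytically; both bonding electrons depart with Br⁻, leaving a secondary carbocation at the α-carbon.
Step 2: A 1,2-hydride shift from the adjacent cyclopentyl carbon moves the positive charge from the secondary centre to an adjacent carbon, generating a more stable tertiary carbocation.
Step 3: CH3OH donates an oxygen lone pair into the empty p orbital of the cation, giving a protonated ether (an oxonium ion).
Step 4: Deprotonation of the oxonium oxygen by solvent methanol yields the neutral ether.
Total: 4 elementary steps.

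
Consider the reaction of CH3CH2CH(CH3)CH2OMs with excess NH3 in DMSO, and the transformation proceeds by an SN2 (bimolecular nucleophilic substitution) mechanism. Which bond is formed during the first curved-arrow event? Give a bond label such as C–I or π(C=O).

C–N

Step 1: A lone pair on the N of NH3 attacks the α-carbon from the back side while the C–O bond breaks; both bonding electrons leave with MsO⁻. The product of this concerted step is an alkylammonium ion.
The bond formed in this step is the C–N bond.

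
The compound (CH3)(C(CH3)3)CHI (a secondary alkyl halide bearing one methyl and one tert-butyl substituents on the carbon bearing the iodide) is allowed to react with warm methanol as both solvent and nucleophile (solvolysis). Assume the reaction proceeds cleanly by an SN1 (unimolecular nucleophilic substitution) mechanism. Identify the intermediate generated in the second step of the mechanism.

Step 1: Ionisation: the C–I σ-bond cleaves heterolytically; both bonding electrons depart with I⁻, leaving a secondary carbocation at the α-carbon.
Step 2: A methyl group with its bonding pair migrates from the adjacent tert-butyl carbon to the cationic centre — a 1,2-methyl shift — upgrading the secondary cation to a tertiary one.
After step 2 the species present is a tertiary carbocation.

tertiary carbocation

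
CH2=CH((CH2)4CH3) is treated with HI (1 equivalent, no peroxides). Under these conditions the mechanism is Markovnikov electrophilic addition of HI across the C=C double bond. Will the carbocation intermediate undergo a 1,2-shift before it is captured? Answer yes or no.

no

The first-formed carbocation is secondary.
No single 1,2-shift to an adjacent carbon would produce a more-substituted cation than the one already present, so no rearrangement occurs.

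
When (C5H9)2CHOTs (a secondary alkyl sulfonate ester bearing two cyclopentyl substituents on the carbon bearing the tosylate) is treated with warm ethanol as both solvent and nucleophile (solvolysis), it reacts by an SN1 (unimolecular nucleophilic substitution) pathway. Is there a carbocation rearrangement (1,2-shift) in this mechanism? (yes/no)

yes

The first-formed carbocation is secondary.
The adjacent cyclopentyl carbon already bears 2 other carbon substituents and has a hydrogen to migrate; after a 1,2-hydride shift from that carbon the positive charge sits on a tertiary centre.
Tertiary is more stable than secondary, so the shift occurs.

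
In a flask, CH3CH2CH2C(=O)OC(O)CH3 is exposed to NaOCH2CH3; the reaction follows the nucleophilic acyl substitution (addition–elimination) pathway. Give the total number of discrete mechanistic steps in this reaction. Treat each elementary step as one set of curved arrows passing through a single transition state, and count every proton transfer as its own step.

Step 1: CH3CH2O⁻ adds to the carbonyl carbon; the C=O π electrons shift onto oxygen and a tetrahedral alkoxide intermediate forms.
Step 2: An oxygen lone pair re-forms the C=O π bond as the C–O σ-bond breaks; CH3CO2⁻ is expelled.
Total: 2 elementary steps.

2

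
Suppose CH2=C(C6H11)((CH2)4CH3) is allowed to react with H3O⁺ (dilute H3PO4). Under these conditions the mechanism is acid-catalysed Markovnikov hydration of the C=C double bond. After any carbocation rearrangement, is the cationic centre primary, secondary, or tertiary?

tertiary

Step 1: The π electrons of the C=C bond attack a proton of H3O⁺; Markovnikov addition places the new C–H on the less-substituted alkene carbon, so the positive charge ends up on the more-substituted carbon — a tertiary carbocation. H2O is released.
No single 1,2-shift to an adjacent carbon would give a more-substituted cation, so no rearrangement occurs.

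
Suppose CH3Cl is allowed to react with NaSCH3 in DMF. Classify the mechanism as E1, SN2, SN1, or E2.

Conditions: a methyl substrate with a strong nucleophile in the polar aprotic solvent DMF.
These conditions are the textbook signature of the SN2 pathway.
An unhindered substrate with a strong nucleophile in a polar aprotic solvent favours one-step backside displacement.

SN2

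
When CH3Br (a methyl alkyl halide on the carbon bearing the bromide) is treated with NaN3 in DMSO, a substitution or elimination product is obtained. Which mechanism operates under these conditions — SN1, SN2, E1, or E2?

SN2

Conditions: a methyl substrate with a strong nucleophile in the polar aprotic solvent DMSO.
These conditions are the textbook signature of the SN2 pathway.
An unhindered substrate with a strong nucleophile in a polar aprotic solvent favours one-step backside displacement.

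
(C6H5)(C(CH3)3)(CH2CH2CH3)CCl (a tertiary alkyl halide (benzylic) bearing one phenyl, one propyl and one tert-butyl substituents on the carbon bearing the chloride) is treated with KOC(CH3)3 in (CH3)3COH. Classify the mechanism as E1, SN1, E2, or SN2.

Conditions: a strong/bulky base with a tertiary substrate bearing a β-hydrogen.
These conditions are the textbook signature of the E2 pathway.
A strong (often hindered) base removes a β-H in concert with loss of the leaving group — bimolecular elimination.

E2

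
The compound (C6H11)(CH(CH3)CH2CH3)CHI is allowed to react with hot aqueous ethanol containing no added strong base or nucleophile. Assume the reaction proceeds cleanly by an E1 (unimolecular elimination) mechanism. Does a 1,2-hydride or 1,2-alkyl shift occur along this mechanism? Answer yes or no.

The first-formed carbocation is secondary.
The adjacent cyclohexyl carbon already bears 2 other carbon substituents and has a hydrogen to migrate; after a 1,2-hydride shift from that carbon the positive charge sits on a tertiary centre.
Tertiary is more stable than secondary, so the shift occurs.

yes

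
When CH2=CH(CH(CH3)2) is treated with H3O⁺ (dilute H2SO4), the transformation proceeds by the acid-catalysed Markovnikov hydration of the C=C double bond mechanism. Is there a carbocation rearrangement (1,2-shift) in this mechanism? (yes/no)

yes

The first-formed carbocation is secondary.
The adjacent isopropyl carbon already bears 2 other carbon substituents and has a hydrogen to migrate; after a 1,2-hydride shift from that carbon the positive charge sits on a tertiary centre.
Tertiary is more stable than secondary, so the shift occurs.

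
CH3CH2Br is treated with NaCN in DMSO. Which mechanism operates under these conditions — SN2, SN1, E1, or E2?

Conditions: a primary substrate with a strong nucleophile in the polar aprotic solvent DMSO.
These conditions are the textbook signature of the SN2 pathway.
An unhindered substrate with a strong nucleophile in a polar aprotic solvent favours one-step backside displacement.

SN2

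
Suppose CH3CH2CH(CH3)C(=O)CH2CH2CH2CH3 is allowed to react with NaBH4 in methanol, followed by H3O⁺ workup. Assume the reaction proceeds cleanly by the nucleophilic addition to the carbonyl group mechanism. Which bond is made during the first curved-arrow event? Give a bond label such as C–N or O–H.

C–H

Step 1: H⁻ (delivered from BH4⁻) attacks the sp² carbonyl carbon; the C=O π bond breaks and the electrons end up as a lone pair on the alkoxide oxygen of the tetrahedral intermediate.
The bond formed in this step is the C–H bond.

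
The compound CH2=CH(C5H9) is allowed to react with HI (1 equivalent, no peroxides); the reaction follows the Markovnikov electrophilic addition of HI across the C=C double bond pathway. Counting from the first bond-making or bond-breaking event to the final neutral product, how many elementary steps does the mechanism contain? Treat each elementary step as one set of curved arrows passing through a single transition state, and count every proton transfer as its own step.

Step 1: Protonation of the alkene by HI: the π bond acts as the nucleophile and picks up H⁺, giving the more stable (Markovnikov) secondary carbocation. The H–I bond breaks heterolytically, releasing I⁻.
Step 2: A 1,2-hydride shift from the adjacent cyclopentyl carbon moves the positive charge from the secondary centre to an adjacent carbon, generating a more stable tertiary carbocation.
Step 3: Nucleophilic attack by I⁻ on the carbocation completes the addition, giving R–I.
Total: 3 elementary steps.

3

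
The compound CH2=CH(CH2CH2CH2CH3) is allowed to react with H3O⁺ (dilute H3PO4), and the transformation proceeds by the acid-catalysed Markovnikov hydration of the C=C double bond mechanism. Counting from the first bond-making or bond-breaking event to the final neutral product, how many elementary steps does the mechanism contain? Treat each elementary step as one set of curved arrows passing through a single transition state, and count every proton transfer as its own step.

3

Step 1: The π electrons of the C=C bond attack a proton of H3O⁺; Markovnikov addition places the new C–H on the less-substituted alkene carbon, so the positive charge ends up on the more-substituted carbon — a secondary carbocation. H2O is released.
(No 1,2-shift: no single shift to an adjacent carbon would give a more stable cation.)
Step 2: Nucleophilic capture of the cation by H2O produces the protonated alcohol (an oxonium ion).
Step 3: Deprotonation of the oxonium ion by a water molecule delivers the neutral alcohol and regenerates the acid catalyst.
Total: 3 elementary steps.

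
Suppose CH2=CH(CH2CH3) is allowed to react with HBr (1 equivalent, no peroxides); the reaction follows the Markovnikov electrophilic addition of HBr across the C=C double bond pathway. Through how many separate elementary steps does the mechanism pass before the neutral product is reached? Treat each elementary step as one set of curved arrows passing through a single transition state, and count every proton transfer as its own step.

Step 1: The π electrons of the C=C bond attack a proton of HBr; Markovnikov addition places the new C–H on the less-substituted alkene carbon, so the positive charge ends up on the more-substituted carbon — a secondary carbocation. The H–Br bond breaks heterolytically, releasing Br⁻.
(No 1,2-shift: no single shift to an adjacent carbon would give a more stable cation.)
Step 2: Nucleophilic attack by Br⁻ on the carbocation completes the addition, giving R–Br.
Total: 2 elementary steps.

2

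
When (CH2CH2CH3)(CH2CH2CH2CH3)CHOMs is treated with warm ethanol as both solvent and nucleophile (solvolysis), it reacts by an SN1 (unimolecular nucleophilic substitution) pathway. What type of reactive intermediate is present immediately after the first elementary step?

secondary carbocation

Step 1: The C–O bond breaks with both electrons going to the mesylate; MsO⁻ leaves and a secondary carbocation remains.
After step 1 the species present is a secondary carbocation.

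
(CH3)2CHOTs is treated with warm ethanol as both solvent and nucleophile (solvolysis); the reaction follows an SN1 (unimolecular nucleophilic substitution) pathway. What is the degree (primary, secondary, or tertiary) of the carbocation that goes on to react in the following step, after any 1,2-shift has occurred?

secondary

Step 1: The C–O bond breaks with both electrons going to the tosylate; TsO⁻ leaves and a secondary carbocation remains.
No single 1,2-shift to an adjacent carbon would give a more-substituted cation, so no rearrangement occurs.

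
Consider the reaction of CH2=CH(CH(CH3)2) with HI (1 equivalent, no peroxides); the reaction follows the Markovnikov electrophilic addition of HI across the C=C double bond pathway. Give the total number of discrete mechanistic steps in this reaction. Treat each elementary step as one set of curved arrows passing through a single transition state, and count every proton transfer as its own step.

3

Step 1: Protonation of the alkene by HI: the π bond acts as the nucleophile and picks up H⁺, giving the more stable (Markovnikov) secondary carbocation. The H–I bond breaks heterolytically, releasing I⁻.
Step 2: A hydride (H with its bonding pair) migrates from the adjacent isopropyl carbon to the cationic centre — a 1,2-hydride shift — upgrading the secondary cation to a tertiary one.
Step 3: The I⁻ anion donates a lone pair to the carbocation, forming the new C–I σ-bond and giving the neutral alkyl halide.
Total: 3 elementary steps.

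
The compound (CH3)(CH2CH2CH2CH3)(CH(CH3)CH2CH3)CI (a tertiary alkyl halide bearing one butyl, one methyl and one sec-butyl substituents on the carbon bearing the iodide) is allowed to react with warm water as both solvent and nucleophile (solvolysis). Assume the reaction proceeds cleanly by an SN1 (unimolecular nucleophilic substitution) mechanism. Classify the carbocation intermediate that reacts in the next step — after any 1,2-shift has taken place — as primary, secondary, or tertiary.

tertiary

Step 1: Ionisation: the C–I σ-bond cleaves heterolytically; both bonding electrons depart with I⁻, leaving a tertiary carbocation at the α-carbon.
No single 1,2-shift to an adjacent carbon would give a more-substituted cation, so no rearrangement occurs.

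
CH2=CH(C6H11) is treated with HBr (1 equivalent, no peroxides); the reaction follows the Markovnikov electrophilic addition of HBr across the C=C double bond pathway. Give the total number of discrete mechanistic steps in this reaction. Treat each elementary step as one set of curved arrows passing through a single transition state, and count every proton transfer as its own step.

Step 1: The π electrons of the C=C bond attack a proton of HBr; Markovnikov addition places the new C–H on the less-substituted alkene carbon, so the positive charge ends up on the more-substituted carbon — a secondary carbocation. The H–Br bond breaks heterolytically, releasing Br⁻.
Step 2: A 1,2-hydride shift from the adjacent cyclohexyl carbon moves the positive charge from the secondary centre to an adjacent carbon, generating a more stable tertiary carbocation.
Step 3: Nucleophilic attack by Br⁻ on the carbocation completes the addition, giving R–Br.
Total: 3 elementary steps.

3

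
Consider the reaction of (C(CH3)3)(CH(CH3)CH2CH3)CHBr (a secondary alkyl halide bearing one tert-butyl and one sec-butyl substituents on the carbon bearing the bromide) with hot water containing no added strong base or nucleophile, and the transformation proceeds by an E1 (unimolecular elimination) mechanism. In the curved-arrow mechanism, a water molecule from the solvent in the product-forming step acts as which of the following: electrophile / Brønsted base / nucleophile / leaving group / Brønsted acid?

Brønsted base

Step 3: A water molecule (solvent) deprotonates a β-carbon; as the C–H bond breaks, those electrons form the new alkene π bond.
A water molecule from the solvent in the product-forming step accepts a proton in a proton-transfer step — a Brønsted base.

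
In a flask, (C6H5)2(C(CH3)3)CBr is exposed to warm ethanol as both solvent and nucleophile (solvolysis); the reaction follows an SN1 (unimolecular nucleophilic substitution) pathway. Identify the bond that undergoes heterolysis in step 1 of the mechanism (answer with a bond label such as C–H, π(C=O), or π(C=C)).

Step 1: Rate-determining heterolysis of the C–Br bond gives Br⁻ and a tertiary carbocation.
The bond broken in this step is the C–Br bond.

C–Br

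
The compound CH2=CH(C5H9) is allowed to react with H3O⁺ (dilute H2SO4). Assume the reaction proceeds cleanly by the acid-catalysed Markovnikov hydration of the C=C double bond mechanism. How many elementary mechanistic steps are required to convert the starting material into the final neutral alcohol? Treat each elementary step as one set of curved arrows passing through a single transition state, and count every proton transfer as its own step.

Step 1: The π electrons of the C=C bond attack a proton of H3O⁺; Markovnikov addition places the new C–H on the less-substituted alkene carbon, so the positive charge ends up on the more-substituted carbon — a secondary carbocation. H2O is released.
Step 2: A hydride (H with its bonding pair) migrates from the adjacent cyclopentyl carbon to the cationic centre — a 1,2-hydride shift — upgrading the secondary cation to a tertiary one.
Step 3: A lone pair on the oxygen of H2O attacks the carbocation, forming a C–O bond and an oxonium ion (a protonated alcohol).
Step 4: Proton transfer from the O–H of the oxonium ion to H2O completes the catalytic cycle and yields the alcohol.
Total: 4 elementary steps.

4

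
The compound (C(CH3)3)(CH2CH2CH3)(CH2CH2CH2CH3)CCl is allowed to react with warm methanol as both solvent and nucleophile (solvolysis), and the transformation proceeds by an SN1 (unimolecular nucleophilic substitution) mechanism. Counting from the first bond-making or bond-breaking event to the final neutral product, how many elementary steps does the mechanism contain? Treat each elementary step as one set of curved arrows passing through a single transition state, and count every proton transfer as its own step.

3

Step 1: The C–Cl bond breaks with both electrons going to the chloride; Cl⁻ leaves and a tertiary carbocation remains.
(No 1,2-shift: no single shift to an adjacent carbon would give a more stable cation.)
Step 2: A lone pair on the oxygen of CH3OH attacks the carbocation, forming a new C–O σ-bond and an oxonium ion.
Step 3: A second solvent molecule removes the proton on oxygen, giving the neutral ether product.
Total: 3 elementary steps.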